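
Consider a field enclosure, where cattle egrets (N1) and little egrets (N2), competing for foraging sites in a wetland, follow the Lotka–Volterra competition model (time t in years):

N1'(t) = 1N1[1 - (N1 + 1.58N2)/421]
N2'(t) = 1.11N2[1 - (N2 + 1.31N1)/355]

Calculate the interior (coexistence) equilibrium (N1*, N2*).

Setting both brackets to zero gives the nullclines N1 + 1.58N2 = 421 and 1.31N1 + N2 = 355.
Substituting N2 = 355 - 1.31N1 into the first: N1(1 - 1.58·1.31) = 421 - 1.58·355.
So N1* = -140/-1.07 = 131, and then N2* = 355 - 1.31·131 = 184.

N1* ≈ 131, N2* ≈ 184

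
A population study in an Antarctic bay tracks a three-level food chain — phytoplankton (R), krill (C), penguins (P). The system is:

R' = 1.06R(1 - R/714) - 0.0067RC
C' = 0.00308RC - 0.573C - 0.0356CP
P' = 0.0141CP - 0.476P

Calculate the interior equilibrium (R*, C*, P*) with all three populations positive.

R* ≈ 562, C* ≈ 33.8, P* ≈ 32.5

From dP/dt = 0: 0.0141C* = 0.476, so C* = 33.8.
From dR/dt = 0: 1.06(1 - R*/714) = 0.0067·33.8, giving R* = 714·(1 - 0.213) = 562.
From dC/dt = 0: 0.00308·562 - 0.573 = 0.0356P*, so P* = 1.16/0.0356 = 32.5.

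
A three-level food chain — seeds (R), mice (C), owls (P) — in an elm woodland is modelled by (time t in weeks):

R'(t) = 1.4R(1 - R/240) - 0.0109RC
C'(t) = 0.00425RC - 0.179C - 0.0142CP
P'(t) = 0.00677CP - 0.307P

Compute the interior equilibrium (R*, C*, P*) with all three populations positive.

From dP/dt = 0: 0.00677C* = 0.307, so C* = 45.3.
From dR/dt = 0: 1.4(1 - R*/240) = 0.0109·45.3, giving R* = 240·(1 - 0.353) = 155.
From dC/dt = 0: 0.00425·155 - 0.179 = 0.0142P*, so P* = 0.481/0.0142 = 33.9.

R* ≈ 155, C* ≈ 45.3, P* ≈ 33.9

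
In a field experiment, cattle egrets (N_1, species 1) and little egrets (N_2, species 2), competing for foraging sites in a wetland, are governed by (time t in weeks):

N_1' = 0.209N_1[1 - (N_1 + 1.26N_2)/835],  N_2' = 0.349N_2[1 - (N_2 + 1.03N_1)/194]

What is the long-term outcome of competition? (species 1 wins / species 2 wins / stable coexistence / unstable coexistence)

species 1 excludes species 2

Compare the nullcline intercepts: K1/α12 = 835/1.26 = 663 > K2 = 194; K2/α21 = 194/1.03 = 188 < K1 = 835.
Since the inequalities point opposite ways, species 1 can invade but species 2 cannot.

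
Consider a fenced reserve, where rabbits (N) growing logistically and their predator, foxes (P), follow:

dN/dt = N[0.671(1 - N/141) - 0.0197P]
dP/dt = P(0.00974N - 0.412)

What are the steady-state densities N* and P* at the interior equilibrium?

N* ≈ 42.3, P* ≈ 23.8

From dP/dt = 0 with P > 0: 0.00974N* = 0.412, so N* = 42.3.
Substitute into dN/dt = 0: 0.671(1 - 42.3/141) = 0.0197P*.
The bracket is 0.7, giving P* = 0.47/0.0197 = 23.8.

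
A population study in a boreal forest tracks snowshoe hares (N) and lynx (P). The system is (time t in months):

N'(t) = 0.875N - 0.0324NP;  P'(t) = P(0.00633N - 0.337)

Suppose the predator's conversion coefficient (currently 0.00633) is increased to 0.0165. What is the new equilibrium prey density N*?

At the interior fixed point, setting dP/dt = 0 with P > 0 fixes N* = (predator death rate)/(NP coefficient) — independent of the other coefficients.
With the change, N* = 0.337/0.0165 = 20.4; it falls from 53.2.

N* ≈ 20.4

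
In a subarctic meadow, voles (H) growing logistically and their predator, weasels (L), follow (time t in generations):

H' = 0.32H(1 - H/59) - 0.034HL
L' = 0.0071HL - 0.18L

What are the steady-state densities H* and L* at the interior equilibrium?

H* ≈ 25.4, L* ≈ 5.37

From dL/dt = 0 with L > 0: 0.0071H* = 0.18, so H* = 25.4.
Substitute into dH/dt = 0: 0.32(1 - 25.4/59) = 0.034L*.
The bracket is 0.57, giving L* = 0.182/0.034 = 5.37.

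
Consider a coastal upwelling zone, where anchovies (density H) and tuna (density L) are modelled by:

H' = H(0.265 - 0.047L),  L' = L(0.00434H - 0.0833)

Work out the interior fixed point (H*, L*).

Set dL/dt = 0 with L > 0: 0.00434H - 0.0833 = 0, so H* = 0.0833/0.00434 = 19.2.
Set dH/dt = 0 with H > 0: 0.265 - 0.047L = 0, so L* = 0.265/0.047 = 5.64.

H* ≈ 19.2, L* ≈ 5.64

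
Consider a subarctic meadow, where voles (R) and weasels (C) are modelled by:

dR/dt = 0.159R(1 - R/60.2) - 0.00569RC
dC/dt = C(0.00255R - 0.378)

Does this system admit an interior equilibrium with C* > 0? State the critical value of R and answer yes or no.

Threshold R = 148; K < 148, so no, the predator goes extinct.

The predator equation gives dC/dt > 0 only when R > 0.378/0.00255 = 148.
Without the predator, R → K = 60.2. Since 60.2 < 148, the predator cannot invade.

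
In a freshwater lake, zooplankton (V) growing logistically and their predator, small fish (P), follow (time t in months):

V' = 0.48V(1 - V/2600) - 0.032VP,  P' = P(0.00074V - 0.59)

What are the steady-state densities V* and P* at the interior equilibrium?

From dP/dt = 0 with P > 0: 0.00074V* = 0.59, so V* = 797.
Substitute into dV/dt = 0: 0.48(1 - 797/2600) = 0.032P*.
The bracket is 0.693, giving P* = 0.333/0.032 = 10.4.

V* ≈ 797, P* ≈ 10.4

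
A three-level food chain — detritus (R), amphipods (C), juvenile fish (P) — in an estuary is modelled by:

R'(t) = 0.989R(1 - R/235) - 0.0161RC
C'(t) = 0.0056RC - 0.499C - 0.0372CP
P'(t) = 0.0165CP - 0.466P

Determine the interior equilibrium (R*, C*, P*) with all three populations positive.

R* ≈ 127, C* ≈ 28.2, P* ≈ 5.7

From dP/dt = 0: 0.0165C* = 0.466, so C* = 28.2.
From dR/dt = 0: 0.989(1 - R*/235) = 0.0161·28.2, giving R* = 235·(1 - 0.46) = 127.
From dC/dt = 0: 0.0056·127 - 0.499 = 0.0372P*, so P* = 0.212/0.0372 = 5.7.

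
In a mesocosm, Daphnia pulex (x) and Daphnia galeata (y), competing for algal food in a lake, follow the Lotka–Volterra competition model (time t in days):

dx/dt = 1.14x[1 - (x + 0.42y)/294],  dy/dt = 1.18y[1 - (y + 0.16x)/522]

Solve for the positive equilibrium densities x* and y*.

Setting both brackets to zero gives the nullclines x + 0.42y = 294 and 0.16x + y = 522.
Substituting y = 522 - 0.16x into the first: x(1 - 0.42·0.16) = 294 - 0.42·522.
So x* = 74.8/0.933 = 80.1, and then y* = 522 - 0.16·80.1 = 509.

x* ≈ 80.1, y* ≈ 509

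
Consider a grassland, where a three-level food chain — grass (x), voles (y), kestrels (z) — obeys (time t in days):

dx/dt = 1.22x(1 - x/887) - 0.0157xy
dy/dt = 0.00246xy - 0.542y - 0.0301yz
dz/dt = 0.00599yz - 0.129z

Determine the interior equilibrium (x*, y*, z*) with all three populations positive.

From dz/dt = 0: 0.00599y* = 0.129, so y* = 21.5.
From dx/dt = 0: 1.22(1 - x*/887) = 0.0157·21.5, giving x* = 887·(1 - 0.277) = 641.
From dy/dt = 0: 0.00246·641 - 0.542 = 0.0301z*, so z* = 1.04/0.0301 = 34.4.

x* ≈ 641, y* ≈ 21.5, z* ≈ 34.4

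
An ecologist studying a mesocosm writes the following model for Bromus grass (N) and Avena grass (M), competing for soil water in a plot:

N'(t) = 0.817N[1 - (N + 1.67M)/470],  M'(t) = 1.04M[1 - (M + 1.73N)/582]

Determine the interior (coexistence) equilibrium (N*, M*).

Setting both brackets to zero gives the nullclines N + 1.67M = 470 and 1.73N + M = 582.
Substituting M = 582 - 1.73N into the first: N(1 - 1.67·1.73) = 470 - 1.67·582.
So N* = -502/-1.89 = 266, and then M* = 582 - 1.73·266 = 122.

N* ≈ 266, M* ≈ 122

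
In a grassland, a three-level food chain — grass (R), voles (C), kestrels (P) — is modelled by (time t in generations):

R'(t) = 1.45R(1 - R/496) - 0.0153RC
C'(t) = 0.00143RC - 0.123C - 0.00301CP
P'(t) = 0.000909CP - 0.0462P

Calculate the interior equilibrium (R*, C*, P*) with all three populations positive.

R* ≈ 230, C* ≈ 50.8, P* ≈ 68.4

From dP/dt = 0: 0.000909C* = 0.0462, so C* = 50.8.
From dR/dt = 0: 1.45(1 - R*/496) = 0.0153·50.8, giving R* = 496·(1 - 0.536) = 230.
From dC/dt = 0: 0.00143·230 - 0.123 = 0.00301P*, so P* = 0.206/0.00301 = 68.4.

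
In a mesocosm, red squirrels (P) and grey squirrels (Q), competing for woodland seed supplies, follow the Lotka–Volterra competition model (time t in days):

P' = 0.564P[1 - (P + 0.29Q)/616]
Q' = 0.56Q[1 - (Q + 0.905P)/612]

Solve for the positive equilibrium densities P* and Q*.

P* ≈ 595, Q* ≈ 73.9

Setting both brackets to zero gives the nullclines P + 0.29Q = 616 and 0.905P + Q = 612.
Substituting Q = 612 - 0.905P into the first: P(1 - 0.29·0.905) = 616 - 0.29·612.
So P* = 439/0.738 = 595, and then Q* = 612 - 0.905·595 = 73.9.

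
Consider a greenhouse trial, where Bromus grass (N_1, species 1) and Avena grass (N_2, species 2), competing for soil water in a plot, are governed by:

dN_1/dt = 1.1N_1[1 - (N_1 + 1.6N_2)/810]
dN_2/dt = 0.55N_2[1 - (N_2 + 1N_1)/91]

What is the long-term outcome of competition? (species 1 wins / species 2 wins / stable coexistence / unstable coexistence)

Compare the nullcline intercepts: K1/α12 = 810/1.6 = 506 > K2 = 91; K2/α21 = 91/1 = 91 < K1 = 810.
Since the inequalities point opposite ways, species 1 can invade but species 2 cannot.

species 1 excludes species 2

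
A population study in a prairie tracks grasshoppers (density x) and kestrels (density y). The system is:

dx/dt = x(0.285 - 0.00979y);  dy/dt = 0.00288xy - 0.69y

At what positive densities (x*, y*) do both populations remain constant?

x* ≈ 240, y* ≈ 29.1

Set dy/dt = 0 with y > 0: 0.00288x - 0.69 = 0, so x* = 0.69/0.00288 = 240.
Set dx/dt = 0 with x > 0: 0.285 - 0.00979y = 0, so y* = 0.285/0.00979 = 29.1.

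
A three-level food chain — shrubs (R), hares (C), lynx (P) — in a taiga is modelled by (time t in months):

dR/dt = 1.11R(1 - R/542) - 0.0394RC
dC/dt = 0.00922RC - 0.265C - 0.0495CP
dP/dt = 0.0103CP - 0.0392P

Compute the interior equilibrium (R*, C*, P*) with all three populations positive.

From dP/dt = 0: 0.0103C* = 0.0392, so C* = 3.81.
From dR/dt = 0: 1.11(1 - R*/542) = 0.0394·3.81, giving R* = 542·(1 - 0.135) = 469.
From dC/dt = 0: 0.00922·469 - 0.265 = 0.0495P*, so P* = 4.06/0.0495 = 82.

R* ≈ 469, C* ≈ 3.81, P* ≈ 82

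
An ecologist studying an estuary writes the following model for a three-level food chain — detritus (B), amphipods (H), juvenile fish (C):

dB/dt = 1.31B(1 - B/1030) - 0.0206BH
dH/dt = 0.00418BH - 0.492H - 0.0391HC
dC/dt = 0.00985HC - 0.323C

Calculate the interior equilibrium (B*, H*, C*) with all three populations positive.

From dC/dt = 0: 0.00985H* = 0.323, so H* = 32.8.
From dB/dt = 0: 1.31(1 - B*/1030) = 0.0206·32.8, giving B* = 1030·(1 - 0.516) = 499.
From dH/dt = 0: 0.00418·499 - 0.492 = 0.0391C*, so C* = 1.59/0.0391 = 40.7.

B* ≈ 499, H* ≈ 32.8, C* ≈ 40.7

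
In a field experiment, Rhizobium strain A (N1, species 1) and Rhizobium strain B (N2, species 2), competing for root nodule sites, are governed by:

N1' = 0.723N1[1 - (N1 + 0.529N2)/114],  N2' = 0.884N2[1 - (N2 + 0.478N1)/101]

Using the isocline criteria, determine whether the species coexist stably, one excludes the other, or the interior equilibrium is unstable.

Compare the nullcline intercepts: K1/α12 = 114/0.529 = 216 > K2 = 101; K2/α21 = 101/0.478 = 211 > K1 = 114.
Since both inequalities hold, each species can invade when rare, so the interior equilibrium is stable.

stable coexistence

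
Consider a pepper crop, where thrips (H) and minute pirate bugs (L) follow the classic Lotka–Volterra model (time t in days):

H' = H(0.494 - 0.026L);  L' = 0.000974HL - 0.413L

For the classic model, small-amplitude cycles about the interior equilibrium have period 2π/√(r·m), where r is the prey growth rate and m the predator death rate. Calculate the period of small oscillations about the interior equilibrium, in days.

T ≈ 13.9 days

Here r = 0.494 and m = 0.413, so r·m = 0.204.
ω = √0.204 = 0.452 per day, hence T = 2π/ω ≈ 13.9 days.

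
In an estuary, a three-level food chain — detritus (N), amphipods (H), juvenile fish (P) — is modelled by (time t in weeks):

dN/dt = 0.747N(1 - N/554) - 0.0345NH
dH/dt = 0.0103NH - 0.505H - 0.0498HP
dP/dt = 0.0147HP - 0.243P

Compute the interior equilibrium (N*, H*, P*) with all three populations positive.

N* ≈ 131, H* ≈ 16.5, P* ≈ 17

From dP/dt = 0: 0.0147H* = 0.243, so H* = 16.5.
From dN/dt = 0: 0.747(1 - N*/554) = 0.0345·16.5, giving N* = 554·(1 - 0.763) = 131.
From dH/dt = 0: 0.0103·131 - 0.505 = 0.0498P*, so P* = 0.845/0.0498 = 17.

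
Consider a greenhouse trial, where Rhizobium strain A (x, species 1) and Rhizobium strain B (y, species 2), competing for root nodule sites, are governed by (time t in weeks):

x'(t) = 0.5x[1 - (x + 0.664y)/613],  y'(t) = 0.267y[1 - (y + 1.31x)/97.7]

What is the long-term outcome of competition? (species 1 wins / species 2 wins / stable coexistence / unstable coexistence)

Compare the nullcline intercepts: K1/α12 = 613/0.664 = 923 > K2 = 97.7; K2/α21 = 97.7/1.31 = 74.6 < K1 = 613.
Since the inequalities point opposite ways, species 1 can invade but species 2 cannot.

species 1 excludes species 2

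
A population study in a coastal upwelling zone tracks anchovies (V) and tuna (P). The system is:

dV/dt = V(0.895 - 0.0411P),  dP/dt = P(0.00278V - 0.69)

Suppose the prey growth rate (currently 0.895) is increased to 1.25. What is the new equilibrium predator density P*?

At the interior fixed point, setting dV/dt = 0 with V > 0 fixes P* = (prey growth rate)/(VP coefficient) — independent of the other coefficients.
With the change, P* = 1.25/0.0411 = 30.4; it rises from 21.8.

P* ≈ 30.4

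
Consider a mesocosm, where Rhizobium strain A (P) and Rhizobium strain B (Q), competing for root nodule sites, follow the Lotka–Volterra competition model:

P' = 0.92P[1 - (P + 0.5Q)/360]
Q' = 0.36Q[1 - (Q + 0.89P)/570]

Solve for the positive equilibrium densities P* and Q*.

P* ≈ 135, Q* ≈ 450

Setting both brackets to zero gives the nullclines P + 0.5Q = 360 and 0.89P + Q = 570.
Substituting Q = 570 - 0.89P into the first: P(1 - 0.5·0.89) = 360 - 0.5·570.
So P* = 75/0.555 = 135, and then Q* = 570 - 0.89·135 = 450.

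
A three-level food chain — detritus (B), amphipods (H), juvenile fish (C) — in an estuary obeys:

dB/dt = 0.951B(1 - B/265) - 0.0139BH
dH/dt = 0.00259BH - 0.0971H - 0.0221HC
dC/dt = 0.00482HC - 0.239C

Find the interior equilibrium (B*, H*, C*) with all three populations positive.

B* ≈ 72.9, H* ≈ 49.6, C* ≈ 4.15

From dC/dt = 0: 0.00482H* = 0.239, so H* = 49.6.
From dB/dt = 0: 0.951(1 - B*/265) = 0.0139·49.6, giving B* = 265·(1 - 0.725) = 72.9.
From dH/dt = 0: 0.00259·72.9 - 0.0971 = 0.0221C*, so C* = 0.0918/0.0221 = 4.15.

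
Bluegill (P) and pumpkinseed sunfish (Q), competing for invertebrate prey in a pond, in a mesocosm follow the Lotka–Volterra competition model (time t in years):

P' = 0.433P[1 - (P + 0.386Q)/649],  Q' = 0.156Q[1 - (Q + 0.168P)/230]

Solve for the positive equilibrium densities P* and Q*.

P* ≈ 599, Q* ≈ 129

Setting both brackets to zero gives the nullclines P + 0.386Q = 649 and 0.168P + Q = 230.
Substituting Q = 230 - 0.168P into the first: P(1 - 0.386·0.168) = 649 - 0.386·230.
So P* = 560/0.935 = 599, and then Q* = 230 - 0.168·599 = 129.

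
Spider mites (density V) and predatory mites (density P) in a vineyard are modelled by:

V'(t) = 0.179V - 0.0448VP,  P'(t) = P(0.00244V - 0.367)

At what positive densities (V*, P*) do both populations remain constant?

Set dP/dt = 0 with P > 0: 0.00244V - 0.367 = 0, so V* = 0.367/0.00244 = 150.
Set dV/dt = 0 with V > 0: 0.179 - 0.0448P = 0, so P* = 0.179/0.0448 = 4.

V* ≈ 150, P* ≈ 4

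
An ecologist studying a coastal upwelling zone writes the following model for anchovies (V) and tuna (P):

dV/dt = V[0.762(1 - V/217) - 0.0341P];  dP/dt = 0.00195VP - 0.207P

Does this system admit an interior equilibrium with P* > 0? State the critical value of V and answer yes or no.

Threshold V = 106; K > 106, so yes, the predator persists.

The predator equation gives dP/dt > 0 only when V > 0.207/0.00195 = 106.
Without the predator, V → K = 217. Since 217 > 106, the predator can invade and persist.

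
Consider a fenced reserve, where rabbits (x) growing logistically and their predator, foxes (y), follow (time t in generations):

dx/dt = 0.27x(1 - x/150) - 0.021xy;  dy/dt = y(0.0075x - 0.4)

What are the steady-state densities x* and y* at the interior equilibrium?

From dy/dt = 0 with y > 0: 0.0075x* = 0.4, so x* = 53.3.
Substitute into dx/dt = 0: 0.27(1 - 53.3/150) = 0.021y*.
The bracket is 0.644, giving y* = 0.174/0.021 = 8.29.

x* ≈ 53.3, y* ≈ 8.29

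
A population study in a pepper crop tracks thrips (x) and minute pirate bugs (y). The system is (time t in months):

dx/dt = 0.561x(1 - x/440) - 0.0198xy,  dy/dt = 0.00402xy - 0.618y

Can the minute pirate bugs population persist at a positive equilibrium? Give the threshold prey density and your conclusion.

The predator equation gives dy/dt > 0 only when x > 0.618/0.00402 = 154.
Without the predator, x → K = 440. Since 440 > 154, the predator can invade and persist.

Threshold x = 154; K > 154, so yes, the predator persists.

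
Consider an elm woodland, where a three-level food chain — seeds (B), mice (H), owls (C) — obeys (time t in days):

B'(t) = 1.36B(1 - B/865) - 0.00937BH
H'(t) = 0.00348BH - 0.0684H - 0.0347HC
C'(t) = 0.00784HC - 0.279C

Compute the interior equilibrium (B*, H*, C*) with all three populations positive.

From dC/dt = 0: 0.00784H* = 0.279, so H* = 35.6.
From dB/dt = 0: 1.36(1 - B*/865) = 0.00937·35.6, giving B* = 865·(1 - 0.245) = 653.
From dH/dt = 0: 0.00348·653 - 0.0684 = 0.0347C*, so C* = 2.2/0.0347 = 63.5.

B* ≈ 653, H* ≈ 35.6, C* ≈ 63.5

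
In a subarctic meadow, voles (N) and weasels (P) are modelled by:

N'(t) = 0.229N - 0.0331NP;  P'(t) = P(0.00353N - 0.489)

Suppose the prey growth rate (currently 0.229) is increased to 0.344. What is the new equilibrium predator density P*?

At the interior fixed point, setting dN/dt = 0 with N > 0 fixes P* = (prey growth rate)/(NP coefficient) — independent of the other coefficients.
With the change, P* = 0.344/0.0331 = 10.4; it rises from 6.92.

P* ≈ 10.4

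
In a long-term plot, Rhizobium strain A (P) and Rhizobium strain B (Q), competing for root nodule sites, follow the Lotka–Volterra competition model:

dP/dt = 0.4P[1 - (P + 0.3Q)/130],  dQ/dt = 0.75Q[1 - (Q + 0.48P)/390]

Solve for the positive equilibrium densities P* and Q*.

Setting both brackets to zero gives the nullclines P + 0.3Q = 130 and 0.48P + Q = 390.
Substituting Q = 390 - 0.48P into the first: P(1 - 0.3·0.48) = 130 - 0.3·390.
So P* = 13/0.856 = 15.2, and then Q* = 390 - 0.48·15.2 = 383.

P* ≈ 15.2, Q* ≈ 383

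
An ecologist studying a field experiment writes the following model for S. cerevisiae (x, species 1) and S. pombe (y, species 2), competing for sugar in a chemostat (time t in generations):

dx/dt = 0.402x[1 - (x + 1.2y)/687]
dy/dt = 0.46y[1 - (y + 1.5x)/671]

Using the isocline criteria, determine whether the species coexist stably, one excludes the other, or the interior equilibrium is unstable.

unstable coexistence (outcome depends on initial conditions)

Compare the nullcline intercepts: K1/α12 = 687/1.2 = 572 < K2 = 671; K2/α21 = 671/1.5 = 447 < K1 = 687.
Since both are reversed, neither can invade when rare; the interior point is a saddle.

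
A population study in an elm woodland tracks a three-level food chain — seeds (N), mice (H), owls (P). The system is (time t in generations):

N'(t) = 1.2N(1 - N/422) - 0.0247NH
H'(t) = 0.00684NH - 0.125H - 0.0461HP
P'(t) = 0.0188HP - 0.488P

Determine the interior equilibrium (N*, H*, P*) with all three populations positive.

From dP/dt = 0: 0.0188H* = 0.488, so H* = 26.
From dN/dt = 0: 1.2(1 - N*/422) = 0.0247·26, giving N* = 422·(1 - 0.534) = 197.
From dH/dt = 0: 0.00684·197 - 0.125 = 0.0461P*, so P* = 1.22/0.0461 = 26.4.

N* ≈ 197, H* ≈ 26, P* ≈ 26.4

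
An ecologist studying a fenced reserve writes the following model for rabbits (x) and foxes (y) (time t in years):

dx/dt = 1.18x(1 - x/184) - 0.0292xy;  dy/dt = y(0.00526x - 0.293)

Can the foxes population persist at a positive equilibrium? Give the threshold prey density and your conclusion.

Threshold x = 55.7; K > 55.7, so yes, the predator persists.

The predator equation gives dy/dt > 0 only when x > 0.293/0.00526 = 55.7.
Without the predator, x → K = 184. Since 184 > 55.7, the predator can invade and persist.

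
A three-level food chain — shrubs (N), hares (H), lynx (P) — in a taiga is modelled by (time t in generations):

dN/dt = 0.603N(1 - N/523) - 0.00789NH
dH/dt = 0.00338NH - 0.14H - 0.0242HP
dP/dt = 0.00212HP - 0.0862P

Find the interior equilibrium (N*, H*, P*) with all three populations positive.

From dP/dt = 0: 0.00212H* = 0.0862, so H* = 40.7.
From dN/dt = 0: 0.603(1 - N*/523) = 0.00789·40.7, giving N* = 523·(1 - 0.532) = 245.
From dH/dt = 0: 0.00338·245 - 0.14 = 0.0242P*, so P* = 0.687/0.0242 = 28.4.

N* ≈ 245, H* ≈ 40.7, P* ≈ 28.4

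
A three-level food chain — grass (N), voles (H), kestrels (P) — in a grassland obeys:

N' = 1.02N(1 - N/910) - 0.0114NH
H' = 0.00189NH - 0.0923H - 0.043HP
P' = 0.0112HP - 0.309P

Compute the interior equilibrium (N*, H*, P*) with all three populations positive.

From dP/dt = 0: 0.0112H* = 0.309, so H* = 27.6.
From dN/dt = 0: 1.02(1 - N*/910) = 0.0114·27.6, giving N* = 910·(1 - 0.308) = 629.
From dH/dt = 0: 0.00189·629 - 0.0923 = 0.043P*, so P* = 1.1/0.043 = 25.5.

N* ≈ 629, H* ≈ 27.6, P* ≈ 25.5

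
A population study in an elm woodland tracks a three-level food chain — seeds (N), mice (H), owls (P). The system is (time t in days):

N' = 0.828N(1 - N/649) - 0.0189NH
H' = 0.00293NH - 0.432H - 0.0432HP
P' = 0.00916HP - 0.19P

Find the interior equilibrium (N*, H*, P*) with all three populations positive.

N* ≈ 342, H* ≈ 20.7, P* ≈ 13.2

From dP/dt = 0: 0.00916H* = 0.19, so H* = 20.7.
From dN/dt = 0: 0.828(1 - N*/649) = 0.0189·20.7, giving N* = 649·(1 - 0.473) = 342.
From dH/dt = 0: 0.00293·342 - 0.432 = 0.0432P*, so P* = 0.569/0.0432 = 13.2.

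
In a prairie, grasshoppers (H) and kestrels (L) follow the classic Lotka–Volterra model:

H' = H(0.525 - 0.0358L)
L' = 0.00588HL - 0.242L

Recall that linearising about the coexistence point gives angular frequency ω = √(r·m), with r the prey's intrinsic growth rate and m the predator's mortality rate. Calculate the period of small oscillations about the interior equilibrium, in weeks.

Here r = 0.525 and m = 0.242, so r·m = 0.127.
ω = √0.127 = 0.356 per week, hence T = 2π/ω ≈ 17.6 weeks.

T ≈ 17.6 weeks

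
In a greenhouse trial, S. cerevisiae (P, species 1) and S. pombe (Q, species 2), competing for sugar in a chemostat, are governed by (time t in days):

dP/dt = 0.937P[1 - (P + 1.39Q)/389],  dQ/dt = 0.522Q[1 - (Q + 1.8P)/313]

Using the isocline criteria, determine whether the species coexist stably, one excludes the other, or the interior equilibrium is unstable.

unstable coexistence (outcome depends on initial conditions)

Compare the nullcline intercepts: K1/α12 = 389/1.39 = 280 < K2 = 313; K2/α21 = 313/1.8 = 174 < K1 = 389.
Since both are reversed, neither can invade when rare; the interior point is a saddle.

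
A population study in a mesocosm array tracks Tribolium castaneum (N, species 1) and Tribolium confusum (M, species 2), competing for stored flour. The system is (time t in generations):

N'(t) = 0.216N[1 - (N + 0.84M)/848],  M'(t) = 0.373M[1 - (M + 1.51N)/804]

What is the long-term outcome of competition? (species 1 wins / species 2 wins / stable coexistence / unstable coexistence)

Compare the nullcline intercepts: K1/α12 = 848/0.84 = 1010 > K2 = 804; K2/α21 = 804/1.51 = 532 < K1 = 848.
Since the inequalities point opposite ways, species 1 can invade but species 2 cannot.

species 1 excludes species 2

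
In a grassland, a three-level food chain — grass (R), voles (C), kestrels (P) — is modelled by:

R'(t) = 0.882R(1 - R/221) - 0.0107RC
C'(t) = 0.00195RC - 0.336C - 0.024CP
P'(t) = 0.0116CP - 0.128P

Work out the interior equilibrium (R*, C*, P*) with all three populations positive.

From dP/dt = 0: 0.0116C* = 0.128, so C* = 11.
From dR/dt = 0: 0.882(1 - R*/221) = 0.0107·11, giving R* = 221·(1 - 0.134) = 191.
From dC/dt = 0: 0.00195·191 - 0.336 = 0.024P*, so P* = 0.0373/0.024 = 1.55.

R* ≈ 191, C* ≈ 11, P* ≈ 1.55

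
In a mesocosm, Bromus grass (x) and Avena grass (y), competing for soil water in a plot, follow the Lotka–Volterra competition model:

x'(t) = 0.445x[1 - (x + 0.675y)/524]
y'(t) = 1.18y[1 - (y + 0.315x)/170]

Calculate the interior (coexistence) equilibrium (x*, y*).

Setting both brackets to zero gives the nullclines x + 0.675y = 524 and 0.315x + y = 170.
Substituting y = 170 - 0.315x into the first: x(1 - 0.675·0.315) = 524 - 0.675·170.
So x* = 409/0.787 = 520, and then y* = 170 - 0.315·520 = 6.27.

x* ≈ 520, y* ≈ 6.27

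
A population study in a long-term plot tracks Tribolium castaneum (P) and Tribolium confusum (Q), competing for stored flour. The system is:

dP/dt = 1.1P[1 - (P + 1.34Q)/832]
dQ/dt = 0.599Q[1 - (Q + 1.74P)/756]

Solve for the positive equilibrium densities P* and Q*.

Setting both brackets to zero gives the nullclines P + 1.34Q = 832 and 1.74P + Q = 756.
Substituting Q = 756 - 1.74P into the first: P(1 - 1.34·1.74) = 832 - 1.34·756.
So P* = -181/-1.33 = 136, and then Q* = 756 - 1.74·136 = 519.

P* ≈ 136, Q* ≈ 519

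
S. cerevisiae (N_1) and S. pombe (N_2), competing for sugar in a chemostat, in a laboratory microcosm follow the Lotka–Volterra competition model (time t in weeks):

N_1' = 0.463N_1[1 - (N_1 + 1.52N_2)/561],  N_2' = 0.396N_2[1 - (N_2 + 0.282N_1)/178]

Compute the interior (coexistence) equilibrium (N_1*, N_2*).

N_1* ≈ 508, N_2* ≈ 34.7

Setting both brackets to zero gives the nullclines N_1 + 1.52N_2 = 561 and 0.282N_1 + N_2 = 178.
Substituting N_2 = 178 - 0.282N_1 into the first: N_1(1 - 1.52·0.282) = 561 - 1.52·178.
So N_1* = 290/0.571 = 508, and then N_2* = 178 - 0.282·508 = 34.7.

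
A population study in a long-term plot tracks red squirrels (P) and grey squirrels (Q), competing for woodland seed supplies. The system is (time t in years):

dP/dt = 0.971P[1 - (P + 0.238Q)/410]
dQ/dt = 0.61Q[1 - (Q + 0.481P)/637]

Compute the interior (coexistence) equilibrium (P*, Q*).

Setting both brackets to zero gives the nullclines P + 0.238Q = 410 and 0.481P + Q = 637.
Substituting Q = 637 - 0.481P into the first: P(1 - 0.238·0.481) = 410 - 0.238·637.
So P* = 258/0.886 = 292, and then Q* = 637 - 0.481·292 = 497.

P* ≈ 292, Q* ≈ 497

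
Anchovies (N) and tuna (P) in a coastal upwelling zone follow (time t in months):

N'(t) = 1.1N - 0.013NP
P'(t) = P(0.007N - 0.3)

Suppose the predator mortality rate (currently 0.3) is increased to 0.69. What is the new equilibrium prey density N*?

N* ≈ 98.6

At the interior fixed point, setting dP/dt = 0 with P > 0 fixes N* = (predator death rate)/(NP coefficient) — independent of the other coefficients.
With the change, N* = 0.69/0.007 = 98.6; it rises from 42.9.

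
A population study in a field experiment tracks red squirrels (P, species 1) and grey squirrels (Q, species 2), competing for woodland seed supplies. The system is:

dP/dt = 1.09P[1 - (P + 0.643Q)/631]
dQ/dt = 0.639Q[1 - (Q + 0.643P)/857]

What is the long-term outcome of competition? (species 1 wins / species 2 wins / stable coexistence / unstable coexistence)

Compare the nullcline intercepts: K1/α12 = 631/0.643 = 981 > K2 = 857; K2/α21 = 857/0.643 = 1330 > K1 = 631.
Since both inequalities hold, each species can invade when rare, so the interior equilibrium is stable.

stable coexistence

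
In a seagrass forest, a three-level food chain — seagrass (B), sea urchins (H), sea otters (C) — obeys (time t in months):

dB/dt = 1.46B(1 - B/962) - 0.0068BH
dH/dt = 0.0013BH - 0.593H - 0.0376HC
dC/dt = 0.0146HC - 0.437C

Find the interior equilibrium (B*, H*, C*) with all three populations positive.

B* ≈ 828, H* ≈ 29.9, C* ≈ 12.9

From dC/dt = 0: 0.0146H* = 0.437, so H* = 29.9.
From dB/dt = 0: 1.46(1 - B*/962) = 0.0068·29.9, giving B* = 962·(1 - 0.139) = 828.
From dH/dt = 0: 0.0013·828 - 0.593 = 0.0376C*, so C* = 0.483/0.0376 = 12.9.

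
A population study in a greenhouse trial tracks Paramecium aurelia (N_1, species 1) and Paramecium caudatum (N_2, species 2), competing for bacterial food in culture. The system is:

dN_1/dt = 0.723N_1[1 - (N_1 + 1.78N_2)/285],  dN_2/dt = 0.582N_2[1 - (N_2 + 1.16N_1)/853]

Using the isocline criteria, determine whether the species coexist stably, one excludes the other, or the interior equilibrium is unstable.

species 2 excludes species 1

Compare the nullcline intercepts: K1/α12 = 285/1.78 = 160 < K2 = 853; K2/α21 = 853/1.16 = 735 > K1 = 285.
Since the inequalities point opposite ways, species 2 can invade but species 1 cannot.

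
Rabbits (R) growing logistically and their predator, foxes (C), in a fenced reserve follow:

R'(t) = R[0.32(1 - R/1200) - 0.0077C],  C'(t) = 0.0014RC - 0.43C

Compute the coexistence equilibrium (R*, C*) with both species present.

From dC/dt = 0 with C > 0: 0.0014R* = 0.43, so R* = 307.
Substitute into dR/dt = 0: 0.32(1 - 307/1200) = 0.0077C*.
The bracket is 0.744, giving C* = 0.238/0.0077 = 30.9.

R* ≈ 307, C* ≈ 30.9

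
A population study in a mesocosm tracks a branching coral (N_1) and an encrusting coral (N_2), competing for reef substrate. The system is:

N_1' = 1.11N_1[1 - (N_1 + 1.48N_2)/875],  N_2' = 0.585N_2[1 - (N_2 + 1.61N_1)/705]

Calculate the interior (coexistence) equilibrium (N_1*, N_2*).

N_1* ≈ 122, N_2* ≈ 509

Setting both brackets to zero gives the nullclines N_1 + 1.48N_2 = 875 and 1.61N_1 + N_2 = 705.
Substituting N_2 = 705 - 1.61N_1 into the first: N_1(1 - 1.48·1.61) = 875 - 1.48·705.
So N_1* = -168/-1.38 = 122, and then N_2* = 705 - 1.61·122 = 509.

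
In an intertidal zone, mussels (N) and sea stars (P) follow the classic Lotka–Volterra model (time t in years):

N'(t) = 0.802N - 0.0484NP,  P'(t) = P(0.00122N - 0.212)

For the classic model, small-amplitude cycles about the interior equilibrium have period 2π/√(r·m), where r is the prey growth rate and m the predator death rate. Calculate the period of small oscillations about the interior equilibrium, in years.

Here r = 0.802 and m = 0.212, so r·m = 0.17.
ω = √0.17 = 0.412 per year, hence T = 2π/ω ≈ 15.2 years.

T ≈ 15.2 years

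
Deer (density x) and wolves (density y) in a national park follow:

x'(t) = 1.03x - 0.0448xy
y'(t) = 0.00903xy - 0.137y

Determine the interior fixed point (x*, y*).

Set dy/dt = 0 with y > 0: 0.00903x - 0.137 = 0, so x* = 0.137/0.00903 = 15.2.
Set dx/dt = 0 with x > 0: 1.03 - 0.0448y = 0, so y* = 1.03/0.0448 = 23.

x* ≈ 15.2, y* ≈ 23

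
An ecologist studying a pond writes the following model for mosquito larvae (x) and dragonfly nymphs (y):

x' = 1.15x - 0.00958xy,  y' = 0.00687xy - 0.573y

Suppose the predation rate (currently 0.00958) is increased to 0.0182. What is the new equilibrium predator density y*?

y* ≈ 63.2

At the interior fixed point, setting dx/dt = 0 with x > 0 fixes y* = (prey growth rate)/(xy coefficient) — independent of the other coefficients.
With the change, y* = 1.15/0.0182 = 63.2; it falls from 120.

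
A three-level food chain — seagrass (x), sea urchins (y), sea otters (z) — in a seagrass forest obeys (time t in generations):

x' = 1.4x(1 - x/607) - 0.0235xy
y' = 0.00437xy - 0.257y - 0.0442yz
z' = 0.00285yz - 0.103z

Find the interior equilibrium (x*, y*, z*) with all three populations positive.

x* ≈ 239, y* ≈ 36.1, z* ≈ 17.8

From dz/dt = 0: 0.00285y* = 0.103, so y* = 36.1.
From dx/dt = 0: 1.4(1 - x*/607) = 0.0235·36.1, giving x* = 607·(1 - 0.607) = 239.
From dy/dt = 0: 0.00437·239 - 0.257 = 0.0442z*, so z* = 0.786/0.0442 = 17.8.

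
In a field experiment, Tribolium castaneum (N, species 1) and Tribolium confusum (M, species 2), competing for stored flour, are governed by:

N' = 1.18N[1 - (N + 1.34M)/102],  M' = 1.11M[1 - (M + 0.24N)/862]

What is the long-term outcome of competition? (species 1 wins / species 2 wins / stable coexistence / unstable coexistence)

Compare the nullcline intercepts: K1/α12 = 102/1.34 = 76.1 < K2 = 862; K2/α21 = 862/0.24 = 3590 > K1 = 102.
Since the inequalities point opposite ways, species 2 can invade but species 1 cannot.

species 2 excludes species 1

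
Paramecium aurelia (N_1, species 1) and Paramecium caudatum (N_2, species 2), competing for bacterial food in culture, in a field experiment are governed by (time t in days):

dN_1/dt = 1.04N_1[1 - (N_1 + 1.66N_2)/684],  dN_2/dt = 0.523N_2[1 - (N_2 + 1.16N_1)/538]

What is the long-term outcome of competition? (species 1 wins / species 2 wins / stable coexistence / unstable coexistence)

Compare the nullcline intercepts: K1/α12 = 684/1.66 = 412 < K2 = 538; K2/α21 = 538/1.16 = 464 < K1 = 684.
Since both are reversed, neither can invade when rare; the interior point is a saddle.

unstable coexistence (outcome depends on initial conditions)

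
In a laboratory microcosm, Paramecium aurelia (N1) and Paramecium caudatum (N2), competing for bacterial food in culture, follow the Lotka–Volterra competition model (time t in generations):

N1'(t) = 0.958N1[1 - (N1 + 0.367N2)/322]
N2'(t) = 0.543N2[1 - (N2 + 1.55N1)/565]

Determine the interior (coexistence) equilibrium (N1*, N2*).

N1* ≈ 266, N2* ≈ 153

Setting both brackets to zero gives the nullclines N1 + 0.367N2 = 322 and 1.55N1 + N2 = 565.
Substituting N2 = 565 - 1.55N1 into the first: N1(1 - 0.367·1.55) = 322 - 0.367·565.
So N1* = 115/0.431 = 266, and then N2* = 565 - 1.55·266 = 153.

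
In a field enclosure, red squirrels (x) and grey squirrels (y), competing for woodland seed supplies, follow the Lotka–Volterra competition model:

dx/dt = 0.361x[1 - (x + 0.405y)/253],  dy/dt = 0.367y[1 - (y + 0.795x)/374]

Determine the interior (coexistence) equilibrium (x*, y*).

x* ≈ 150, y* ≈ 255

Setting both brackets to zero gives the nullclines x + 0.405y = 253 and 0.795x + y = 374.
Substituting y = 374 - 0.795x into the first: x(1 - 0.405·0.795) = 253 - 0.405·374.
So x* = 102/0.678 = 150, and then y* = 374 - 0.795·150 = 255.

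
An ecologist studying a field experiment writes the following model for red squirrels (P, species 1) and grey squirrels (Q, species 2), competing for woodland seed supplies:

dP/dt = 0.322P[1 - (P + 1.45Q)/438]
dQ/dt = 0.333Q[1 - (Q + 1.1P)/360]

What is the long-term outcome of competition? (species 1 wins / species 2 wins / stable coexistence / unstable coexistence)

unstable coexistence (outcome depends on initial conditions)

Compare the nullcline intercepts: K1/α12 = 438/1.45 = 302 < K2 = 360; K2/α21 = 360/1.1 = 327 < K1 = 438.
Since both are reversed, neither can invade when rare; the interior point is a saddle.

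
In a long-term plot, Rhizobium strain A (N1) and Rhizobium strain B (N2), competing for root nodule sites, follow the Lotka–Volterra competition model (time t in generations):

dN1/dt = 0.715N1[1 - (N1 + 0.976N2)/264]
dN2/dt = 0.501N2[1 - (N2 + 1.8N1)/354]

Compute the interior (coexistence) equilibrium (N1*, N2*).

N1* ≈ 108, N2* ≈ 160

Setting both brackets to zero gives the nullclines N1 + 0.976N2 = 264 and 1.8N1 + N2 = 354.
Substituting N2 = 354 - 1.8N1 into the first: N1(1 - 0.976·1.8) = 264 - 0.976·354.
So N1* = -81.5/-0.757 = 108, and then N2* = 354 - 1.8·108 = 160.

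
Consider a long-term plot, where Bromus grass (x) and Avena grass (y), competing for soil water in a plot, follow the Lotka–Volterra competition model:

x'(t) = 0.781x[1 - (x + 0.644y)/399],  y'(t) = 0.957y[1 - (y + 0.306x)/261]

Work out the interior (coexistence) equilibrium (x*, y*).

Setting both brackets to zero gives the nullclines x + 0.644y = 399 and 0.306x + y = 261.
Substituting y = 261 - 0.306x into the first: x(1 - 0.644·0.306) = 399 - 0.644·261.
So x* = 231/0.803 = 288, and then y* = 261 - 0.306·288 = 173.

x* ≈ 288, y* ≈ 173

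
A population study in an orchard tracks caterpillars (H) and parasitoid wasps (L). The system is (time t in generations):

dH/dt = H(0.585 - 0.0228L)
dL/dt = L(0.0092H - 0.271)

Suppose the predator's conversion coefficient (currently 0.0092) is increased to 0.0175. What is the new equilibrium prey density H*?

At the interior fixed point, setting dL/dt = 0 with L > 0 fixes H* = (predator death rate)/(HL coefficient) — independent of the other coefficients.
With the change, H* = 0.271/0.0175 = 15.5; it falls from 29.5.

H* ≈ 15.5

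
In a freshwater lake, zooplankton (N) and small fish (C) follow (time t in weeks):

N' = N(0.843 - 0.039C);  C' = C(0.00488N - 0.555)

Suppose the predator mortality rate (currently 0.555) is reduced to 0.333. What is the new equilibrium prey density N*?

N* ≈ 68.2

At the interior fixed point, setting dC/dt = 0 with C > 0 fixes N* = (predator death rate)/(NC coefficient) — independent of the other coefficients.
With the change, N* = 0.333/0.00488 = 68.2; it falls from 114.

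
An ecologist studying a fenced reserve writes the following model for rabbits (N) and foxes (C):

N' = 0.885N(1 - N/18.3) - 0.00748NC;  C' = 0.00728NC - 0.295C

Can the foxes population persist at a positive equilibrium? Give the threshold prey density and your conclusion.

Threshold N = 40.5; K < 40.5, so no, the predator goes extinct.

The predator equation gives dC/dt > 0 only when N > 0.295/0.00728 = 40.5.
Without the predator, N → K = 18.3. Since 18.3 < 40.5, the predator cannot invade.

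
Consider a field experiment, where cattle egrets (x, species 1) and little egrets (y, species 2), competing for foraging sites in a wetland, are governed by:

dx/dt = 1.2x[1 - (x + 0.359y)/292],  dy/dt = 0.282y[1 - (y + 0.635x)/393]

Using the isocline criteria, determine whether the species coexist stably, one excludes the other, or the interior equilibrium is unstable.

Compare the nullcline intercepts: K1/α12 = 292/0.359 = 813 > K2 = 393; K2/α21 = 393/0.635 = 619 > K1 = 292.
Since both inequalities hold, each species can invade when rare, so the interior equilibrium is stable.

stable coexistence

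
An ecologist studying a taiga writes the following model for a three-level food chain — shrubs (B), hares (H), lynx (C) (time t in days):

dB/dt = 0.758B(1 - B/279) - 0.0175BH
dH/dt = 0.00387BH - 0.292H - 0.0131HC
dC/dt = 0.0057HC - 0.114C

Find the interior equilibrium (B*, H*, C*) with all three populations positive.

From dC/dt = 0: 0.0057H* = 0.114, so H* = 20.
From dB/dt = 0: 0.758(1 - B*/279) = 0.0175·20, giving B* = 279·(1 - 0.462) = 150.
From dH/dt = 0: 0.00387·150 - 0.292 = 0.0131C*, so C* = 0.289/0.0131 = 22.1.

B* ≈ 150, H* ≈ 20, C* ≈ 22.1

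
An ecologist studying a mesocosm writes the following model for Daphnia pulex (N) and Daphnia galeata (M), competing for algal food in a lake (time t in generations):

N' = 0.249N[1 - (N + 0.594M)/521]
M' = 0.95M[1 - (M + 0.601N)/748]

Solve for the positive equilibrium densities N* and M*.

Setting both brackets to zero gives the nullclines N + 0.594M = 521 and 0.601N + M = 748.
Substituting M = 748 - 0.601N into the first: N(1 - 0.594·0.601) = 521 - 0.594·748.
So N* = 76.7/0.643 = 119, and then M* = 748 - 0.601·119 = 676.

N* ≈ 119, M* ≈ 676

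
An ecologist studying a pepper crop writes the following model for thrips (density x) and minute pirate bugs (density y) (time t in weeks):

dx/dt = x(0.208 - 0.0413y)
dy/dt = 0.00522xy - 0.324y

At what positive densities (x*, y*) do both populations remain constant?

x* ≈ 62.1, y* ≈ 5.04

Set dy/dt = 0 with y > 0: 0.00522x - 0.324 = 0, so x* = 0.324/0.00522 = 62.1.
Set dx/dt = 0 with x > 0: 0.208 - 0.0413y = 0, so y* = 0.208/0.0413 = 5.04.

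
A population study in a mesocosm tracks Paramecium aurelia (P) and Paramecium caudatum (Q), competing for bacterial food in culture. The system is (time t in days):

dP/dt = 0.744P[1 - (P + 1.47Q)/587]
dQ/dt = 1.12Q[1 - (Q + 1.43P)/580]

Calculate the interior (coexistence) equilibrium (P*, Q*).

P* ≈ 241, Q* ≈ 235

Setting both brackets to zero gives the nullclines P + 1.47Q = 587 and 1.43P + Q = 580.
Substituting Q = 580 - 1.43P into the first: P(1 - 1.47·1.43) = 587 - 1.47·580.
So P* = -266/-1.1 = 241, and then Q* = 580 - 1.43·241 = 235.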